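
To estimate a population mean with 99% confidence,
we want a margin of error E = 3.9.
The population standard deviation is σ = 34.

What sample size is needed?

z_0.005 = 2.576
n = (z×σ/E)² = (2.576×34/3.9)²
n = 504.3364
Round up: n = 505

Answer: n = 505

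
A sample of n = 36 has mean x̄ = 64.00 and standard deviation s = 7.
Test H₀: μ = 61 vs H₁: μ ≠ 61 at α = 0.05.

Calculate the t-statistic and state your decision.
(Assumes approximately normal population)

df = n - 1 = 35
SE = s/√n = 7/√36 = 1.1667
t = (x̄ - μ₀)/SE = (64.00 - 61)/1.1667 = 2.5714
Critical value: t_{0.025,35} = ±2.030
p-value ≈ 0.0145
Decision: reject H₀

Answer: t = 2.5714, reject H₀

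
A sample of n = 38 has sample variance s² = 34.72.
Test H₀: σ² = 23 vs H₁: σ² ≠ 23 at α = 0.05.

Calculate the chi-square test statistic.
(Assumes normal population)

df = n - 1 = 37
χ² = (n-1)s²/σ₀² = 37×34.72/23 = 55.8539
Critical values: χ²_{0.975,37} = 22.106, χ²_{0.025,37} = 55.668
Rejection region: χ² < 22.106 or χ² > 55.668
Decision: reject H₀

Answer: χ² = 55.8539, reject H₀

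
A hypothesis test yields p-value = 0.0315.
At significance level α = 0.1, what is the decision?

Answer: reject H₀

Derivation:
Compare p-value to α:
0.0315 < 0.1
Decision: reject H₀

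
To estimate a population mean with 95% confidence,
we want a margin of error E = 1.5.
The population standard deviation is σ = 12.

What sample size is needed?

z_0.025 = 1.960
n = (z×σ/E)² = (1.960×12/1.5)²
n = 245.8624
Round up: n = 246

Answer: n = 246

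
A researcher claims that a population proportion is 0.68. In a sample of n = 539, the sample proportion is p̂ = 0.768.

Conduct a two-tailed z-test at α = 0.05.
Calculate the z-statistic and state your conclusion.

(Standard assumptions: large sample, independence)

Answer: z = 4.3796, reject H₀

Derivation:
H₀: p = 0.68, H₁: p ≠ 0.68
Standard error: SE = √(p₀(1-p₀)/n) = √(0.68×0.32/539) = 0.020093
z-statistic: z = (p̂ - p₀)/SE = (0.768 - 0.68)/0.020093 = 4.3796
Critical value: z_0.025 = ±1.960
p-value < 0.0001
Decision: reject H₀ at α = 0.05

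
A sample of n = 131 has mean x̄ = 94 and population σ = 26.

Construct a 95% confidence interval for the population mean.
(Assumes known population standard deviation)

Answer: (89.5477, 98.4523)

Derivation:
Confidence level: 95%, α = 0.05
z_0.025 = 1.960
SE = σ/√n = 26/√131 = 2.2716
Margin of error = 1.960 × 2.2716 = 4.4523
CI: x̄ ± margin = 94 ± 4.4523
CI: (89.5477, 98.4523)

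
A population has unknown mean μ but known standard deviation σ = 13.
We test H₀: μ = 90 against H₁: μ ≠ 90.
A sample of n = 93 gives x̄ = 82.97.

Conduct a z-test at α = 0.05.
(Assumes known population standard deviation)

Standard error: SE = σ/√n = 13/√93 = 1.3480
z-statistic: z = (x̄ - μ₀)/SE = (82.97 - 90)/1.3480 = -5.2151
Critical value: ±1.960
p-value < 0.0001
Decision: reject H₀

Answer: z = -5.2151, reject H₀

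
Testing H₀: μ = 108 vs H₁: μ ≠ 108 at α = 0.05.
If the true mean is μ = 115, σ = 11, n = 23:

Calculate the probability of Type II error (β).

Answer: β ≈ 0.1375

Derivation:
SE = σ/√n = 11/√23 = 2.2937
Critical values: μ₀ ± z_0.025×SE = 108 ± 1.960×2.2937
Acceptance region: (103.5043, 112.4957)
Under H₁ (μ = 115): z_high = (112.4957 - 115)/2.2937 = -1.0918, z_low = (103.5043 - 115)/2.2937 = -5.0119
β = P(not reject | H₁) = Φ(-1.0918) - Φ(-5.0119) ≈ 0.1375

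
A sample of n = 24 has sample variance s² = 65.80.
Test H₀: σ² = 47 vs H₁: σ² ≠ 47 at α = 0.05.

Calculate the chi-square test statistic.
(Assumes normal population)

Answer: χ² = 32.2000, fail to reject H₀

Derivation:
df = n - 1 = 23
χ² = (n-1)s²/σ₀² = 23×65.80/47 = 32.2000
Critical values: χ²_{0.975,23} = 11.689, χ²_{0.025,23} = 38.076
Rejection region: χ² < 11.689 or χ² > 38.076
Decision: fail to reject H₀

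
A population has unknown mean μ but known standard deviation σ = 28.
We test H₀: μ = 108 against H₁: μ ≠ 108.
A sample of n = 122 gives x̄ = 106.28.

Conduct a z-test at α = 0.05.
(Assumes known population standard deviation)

Standard error: SE = σ/√n = 28/√122 = 2.5350
z-statistic: z = (x̄ - μ₀)/SE = (106.28 - 108)/2.5350 = -0.6785
Critical value: ±1.960
p-value = 0.4975
Decision: fail to reject H₀

Answer: z = -0.6785, fail to reject H₀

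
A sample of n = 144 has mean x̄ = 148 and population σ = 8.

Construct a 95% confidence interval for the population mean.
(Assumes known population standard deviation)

Confidence level: 95%, α = 0.05
z_0.025 = 1.960
SE = σ/√n = 8/√144 = 0.6667
Margin of error = 1.960 × 0.6667 = 1.3067
CI: x̄ ± margin = 148 ± 1.3067
CI: (146.6933, 149.3067)

Answer: (146.6933, 149.3067)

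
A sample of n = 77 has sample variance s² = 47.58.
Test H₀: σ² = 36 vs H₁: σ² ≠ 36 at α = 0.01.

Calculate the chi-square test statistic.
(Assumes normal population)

df = n - 1 = 76
χ² = (n-1)s²/σ₀² = 76×47.58/36 = 100.4467
Critical values: χ²_{0.995,76} = 47.997, χ²_{0.005,76} = 111.495
Rejection region: χ² < 47.997 or χ² > 111.495
Decision: fail to reject H₀

Answer: χ² = 100.4467, fail to reject H₀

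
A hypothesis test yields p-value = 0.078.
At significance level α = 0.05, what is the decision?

Answer: fail to reject H₀

Derivation:
Compare p-value to α:
0.078 ≥ 0.05
Decision: fail to reject H₀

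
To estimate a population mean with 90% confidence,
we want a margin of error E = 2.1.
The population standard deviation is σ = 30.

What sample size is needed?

Answer: n = 553

Derivation:
z_0.05 = 1.645
n = (z×σ/E)² = (1.645×30/2.1)²
n = 552.2500
Round up: n = 553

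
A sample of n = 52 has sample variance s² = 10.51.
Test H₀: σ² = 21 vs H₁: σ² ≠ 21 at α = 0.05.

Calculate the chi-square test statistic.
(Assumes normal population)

df = n - 1 = 51
χ² = (n-1)s²/σ₀² = 51×10.51/21 = 25.5243
Critical values: χ²_{0.975,51} = 33.162, χ²_{0.025,51} = 72.616
Rejection region: χ² < 33.162 or χ² > 72.616
Decision: reject H₀

Answer: χ² = 25.5243, reject H₀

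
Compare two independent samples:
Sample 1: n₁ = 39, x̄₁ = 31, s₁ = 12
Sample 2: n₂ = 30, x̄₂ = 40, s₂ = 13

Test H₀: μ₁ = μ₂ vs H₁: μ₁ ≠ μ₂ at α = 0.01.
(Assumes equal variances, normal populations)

Pooled variance: s²_p = [38×12² + 29×13²]/(67) = 154.8209
s_p = 12.4427
SE = s_p×√(1/n₁ + 1/n₂) = 12.4427×√(1/39 + 1/30) = 3.0217
t = (x̄₁ - x̄₂)/SE = (31 - 40)/3.0217 = -2.9785
df = 67, t-critical = ±2.651
Decision: reject H₀

Answer: t = -2.9785, reject H₀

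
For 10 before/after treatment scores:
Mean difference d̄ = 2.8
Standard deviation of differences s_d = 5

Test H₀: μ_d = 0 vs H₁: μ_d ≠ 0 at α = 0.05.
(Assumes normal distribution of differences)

df = n - 1 = 9
SE = s_d/√n = 5/√10 = 1.5811
t = d̄/SE = 2.8/1.5811 = 1.7709
Critical value: t_{0.025,9} = ±2.262
p-value ≈ 0.1103
Decision: fail to reject H₀

Answer: t = 1.7709, fail to reject H₀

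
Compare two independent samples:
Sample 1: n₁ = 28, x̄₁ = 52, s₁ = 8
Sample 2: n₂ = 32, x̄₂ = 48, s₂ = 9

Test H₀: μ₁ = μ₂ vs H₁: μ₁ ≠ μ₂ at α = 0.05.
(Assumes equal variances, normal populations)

Answer: t = 1.8081, fail to reject H₀

Derivation:
Pooled variance: s²_p = [27×8² + 31×9²]/(58) = 73.0862
s_p = 8.5490
SE = s_p×√(1/n₁ + 1/n₂) = 8.5490×√(1/28 + 1/32) = 2.2123
t = (x̄₁ - x̄₂)/SE = (52 - 48)/2.2123 = 1.8081
df = 58, t-critical = ±2.002
Decision: fail to reject H₀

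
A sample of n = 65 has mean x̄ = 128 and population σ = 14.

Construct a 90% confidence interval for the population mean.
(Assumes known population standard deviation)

Confidence level: 90%, α = 0.1
z_0.05 = 1.645
SE = σ/√n = 14/√65 = 1.7365
Margin of error = 1.645 × 1.7365 = 2.8565
CI: x̄ ± margin = 128 ± 2.8565
CI: (125.1435, 130.8565)

Answer: (125.1435, 130.8565)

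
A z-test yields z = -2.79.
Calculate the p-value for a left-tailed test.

Answer: p-value ≈ 0.0026

Derivation:
For z = -2.79:
p = P(Z < -2.79) = Φ(-2.79) = 0.0026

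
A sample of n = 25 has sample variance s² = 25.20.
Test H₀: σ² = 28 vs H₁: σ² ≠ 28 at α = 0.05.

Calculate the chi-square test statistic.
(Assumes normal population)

Answer: χ² = 21.6000, fail to reject H₀

Derivation:
df = n - 1 = 24
χ² = (n-1)s²/σ₀² = 24×25.20/28 = 21.6000
Critical values: χ²_{0.975,24} = 12.401, χ²_{0.025,24} = 39.364
Rejection region: χ² < 12.401 or χ² > 39.364
Decision: fail to reject H₀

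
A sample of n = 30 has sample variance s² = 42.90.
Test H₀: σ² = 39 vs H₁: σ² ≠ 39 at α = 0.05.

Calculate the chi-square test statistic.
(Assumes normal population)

Answer: χ² = 31.9000, fail to reject H₀

Derivation:
df = n - 1 = 29
χ² = (n-1)s²/σ₀² = 29×42.90/39 = 31.9000
Critical values: χ²_{0.975,29} = 16.047, χ²_{0.025,29} = 45.722
Rejection region: χ² < 16.047 or χ² > 45.722
Decision: fail to reject H₀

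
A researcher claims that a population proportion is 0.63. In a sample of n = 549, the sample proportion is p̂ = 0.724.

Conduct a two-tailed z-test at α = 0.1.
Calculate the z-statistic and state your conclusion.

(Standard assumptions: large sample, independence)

H₀: p = 0.63, H₁: p ≠ 0.63
Standard error: SE = √(p₀(1-p₀)/n) = √(0.63×0.37/549) = 0.020606
z-statistic: z = (p̂ - p₀)/SE = (0.724 - 0.63)/0.020606 = 4.5618
Critical value: z_0.05 = ±1.645
p-value < 0.0001
Decision: reject H₀ at α = 0.1

Answer: z = 4.5618, reject H₀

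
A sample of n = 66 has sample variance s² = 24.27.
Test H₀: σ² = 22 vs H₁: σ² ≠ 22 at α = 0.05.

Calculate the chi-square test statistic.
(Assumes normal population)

df = n - 1 = 65
χ² = (n-1)s²/σ₀² = 65×24.27/22 = 71.7068
Critical values: χ²_{0.975,65} = 44.603, χ²_{0.025,65} = 89.177
Rejection region: χ² < 44.603 or χ² > 89.177
Decision: fail to reject H₀

Answer: χ² = 71.7068, fail to reject H₀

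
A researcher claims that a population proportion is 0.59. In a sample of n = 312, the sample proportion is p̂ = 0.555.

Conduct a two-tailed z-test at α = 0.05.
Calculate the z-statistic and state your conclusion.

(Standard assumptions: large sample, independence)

Answer: z = -1.2570, fail to reject H₀

Derivation:
H₀: p = 0.59, H₁: p ≠ 0.59
Standard error: SE = √(p₀(1-p₀)/n) = √(0.59×0.41/312) = 0.027845
z-statistic: z = (p̂ - p₀)/SE = (0.555 - 0.59)/0.027845 = -1.2570
Critical value: z_0.025 = ±1.960
p-value = 0.2088
Decision: fail to reject H₀ at α = 0.05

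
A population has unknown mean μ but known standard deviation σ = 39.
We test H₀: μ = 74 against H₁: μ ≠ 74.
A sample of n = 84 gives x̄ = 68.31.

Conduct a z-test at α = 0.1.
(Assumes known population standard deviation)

Standard error: SE = σ/√n = 39/√84 = 4.2552
z-statistic: z = (x̄ - μ₀)/SE = (68.31 - 74)/4.2552 = -1.3372
Critical value: ±1.645
p-value = 0.1812
Decision: fail to reject H₀

Answer: z = -1.3372, fail to reject H₀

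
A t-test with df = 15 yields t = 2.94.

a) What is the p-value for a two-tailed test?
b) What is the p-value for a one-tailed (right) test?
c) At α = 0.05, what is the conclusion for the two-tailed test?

Answer: a) 0.0101, b) 0.0051, c) reject H₀

Derivation:
Using t-distribution with df = 15:
a) Two-tailed: p = 2×P(T > 2.94) = 0.0101
b) One-tailed: p = P(T > 2.94) = 0.0051
c) 0.0101 < 0.05, reject H₀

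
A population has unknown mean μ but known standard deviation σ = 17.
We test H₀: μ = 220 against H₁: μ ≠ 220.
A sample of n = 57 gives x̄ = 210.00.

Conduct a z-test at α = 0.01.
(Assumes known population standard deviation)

Standard error: SE = σ/√n = 17/√57 = 2.2517
z-statistic: z = (x̄ - μ₀)/SE = (210.00 - 220)/2.2517 = -4.4411
Critical value: ±2.576
p-value < 0.0001
Decision: reject H₀

Answer: z = -4.4411, reject H₀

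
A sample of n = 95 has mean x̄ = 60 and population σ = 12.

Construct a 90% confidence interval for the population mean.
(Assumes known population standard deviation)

Confidence level: 90%, α = 0.1
z_0.05 = 1.645
SE = σ/√n = 12/√95 = 1.2312
Margin of error = 1.645 × 1.2312 = 2.0253
CI: x̄ ± margin = 60 ± 2.0253
CI: (57.9747, 62.0253)

Answer: (57.9747, 62.0253)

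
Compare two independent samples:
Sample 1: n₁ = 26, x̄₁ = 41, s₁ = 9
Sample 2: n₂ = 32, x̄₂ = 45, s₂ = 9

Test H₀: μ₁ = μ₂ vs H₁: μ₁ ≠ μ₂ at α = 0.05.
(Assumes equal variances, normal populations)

Pooled variance: s²_p = [25×9² + 31×9²]/(56) = 81.0000
s_p = 9.0000
SE = s_p×√(1/n₁ + 1/n₂) = 9.0000×√(1/26 + 1/32) = 2.3763
t = (x̄₁ - x̄₂)/SE = (41 - 45)/2.3763 = -1.6833
df = 56, t-critical = ±2.003
Decision: fail to reject H₀

Answer: t = -1.6833, fail to reject H₀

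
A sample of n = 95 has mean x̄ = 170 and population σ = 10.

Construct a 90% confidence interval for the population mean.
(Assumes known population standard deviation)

Answer: (168.3122, 171.6878)

Derivation:
Confidence level: 90%, α = 0.1
z_0.05 = 1.645
SE = σ/√n = 10/√95 = 1.0260
Margin of error = 1.645 × 1.0260 = 1.6878
CI: x̄ ± margin = 170 ± 1.6878
CI: (168.3122, 171.6878)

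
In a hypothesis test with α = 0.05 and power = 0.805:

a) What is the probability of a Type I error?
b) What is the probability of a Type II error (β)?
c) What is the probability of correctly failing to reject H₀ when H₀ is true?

Answer: a) 0.05, b) 0.195, c) 0.95

Derivation:
a) Type I error probability = α = 0.05
b) Power = P(reject H₀ | H₁ true) = 1 - β = 0.805, so Type II error probability = β = 1 - Power = 0.195
c) P(fail to reject H₀ | H₀ true) = 1 - α = 0.95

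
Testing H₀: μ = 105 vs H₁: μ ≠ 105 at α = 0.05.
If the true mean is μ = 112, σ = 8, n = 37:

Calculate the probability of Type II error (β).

Answer: β ≈ 0.0004

Derivation:
SE = σ/√n = 8/√37 = 1.3152
Critical values: μ₀ ± z_0.025×SE = 105 ± 1.960×1.3152
Acceptance region: (102.4222, 107.5778)
Under H₁ (μ = 112): z_high = (107.5778 - 112)/1.3152 = -3.3624, z_low = (102.4222 - 112)/1.3152 = -7.2824
β = P(not reject | H₁) = Φ(-3.3624) - Φ(-7.2824) ≈ 0.0004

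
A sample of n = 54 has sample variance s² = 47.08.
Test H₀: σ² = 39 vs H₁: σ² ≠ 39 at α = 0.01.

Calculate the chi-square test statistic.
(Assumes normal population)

df = n - 1 = 53
χ² = (n-1)s²/σ₀² = 53×47.08/39 = 63.9805
Critical values: χ²_{0.995,53} = 30.230, χ²_{0.005,53} = 83.253
Rejection region: χ² < 30.230 or χ² > 83.253
Decision: fail to reject H₀

Answer: χ² = 63.9805, fail to reject H₀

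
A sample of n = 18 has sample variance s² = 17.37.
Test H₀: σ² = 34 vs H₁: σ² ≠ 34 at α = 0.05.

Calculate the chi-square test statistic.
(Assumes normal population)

df = n - 1 = 17
χ² = (n-1)s²/σ₀² = 17×17.37/34 = 8.6850
Critical values: χ²_{0.975,17} = 7.564, χ²_{0.025,17} = 30.191
Rejection region: χ² < 7.564 or χ² > 30.191
Decision: fail to reject H₀

Answer: χ² = 8.6850, fail to reject H₀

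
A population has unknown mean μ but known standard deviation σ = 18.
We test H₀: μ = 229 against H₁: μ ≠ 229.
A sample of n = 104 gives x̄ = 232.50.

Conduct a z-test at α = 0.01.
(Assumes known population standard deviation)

Answer: z = 1.9830, fail to reject H₀

Derivation:
Standard error: SE = σ/√n = 18/√104 = 1.7650
z-statistic: z = (x̄ - μ₀)/SE = (232.50 - 229)/1.7650 = 1.9830
Critical value: ±2.576
p-value = 0.0474
Decision: fail to reject H₀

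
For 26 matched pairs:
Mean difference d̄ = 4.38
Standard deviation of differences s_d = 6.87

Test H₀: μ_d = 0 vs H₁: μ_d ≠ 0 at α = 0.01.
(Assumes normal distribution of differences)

df = n - 1 = 25
SE = s_d/√n = 6.87/√26 = 1.3473
t = d̄/SE = 4.38/1.3473 = 3.2509
Critical value: t_{0.005,25} = ±2.787
p-value ≈ 0.0033
Decision: reject H₀

Answer: t = 3.2509, reject H₀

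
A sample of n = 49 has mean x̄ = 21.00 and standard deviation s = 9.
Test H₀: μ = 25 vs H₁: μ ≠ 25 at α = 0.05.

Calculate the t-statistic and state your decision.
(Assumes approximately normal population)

df = n - 1 = 48
SE = s/√n = 9/√49 = 1.2857
t = (x̄ - μ₀)/SE = (21.00 - 25)/1.2857 = -3.1111
Critical value: t_{0.025,48} = ±2.011
p-value ≈ 0.0031
Decision: reject H₀

Answer: t = -3.1111, reject H₀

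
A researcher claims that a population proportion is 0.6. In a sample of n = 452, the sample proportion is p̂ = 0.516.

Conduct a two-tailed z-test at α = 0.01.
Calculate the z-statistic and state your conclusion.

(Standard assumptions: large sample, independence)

H₀: p = 0.6, H₁: p ≠ 0.6
Standard error: SE = √(p₀(1-p₀)/n) = √(0.6×0.4/452) = 0.023043
z-statistic: z = (p̂ - p₀)/SE = (0.516 - 0.6)/0.023043 = -3.6454
Critical value: z_0.005 = ±2.576
p-value = 0.0003
Decision: reject H₀ at α = 0.01

Answer: z = -3.6454, reject H₀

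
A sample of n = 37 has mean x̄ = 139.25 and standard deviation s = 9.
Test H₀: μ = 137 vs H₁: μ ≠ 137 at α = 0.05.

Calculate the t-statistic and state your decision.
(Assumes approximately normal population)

Answer: t = 1.5207, fail to reject H₀

Derivation:
df = n - 1 = 36
SE = s/√n = 9/√37 = 1.4796
t = (x̄ - μ₀)/SE = (139.25 - 137)/1.4796 = 1.5207
Critical value: t_{0.025,36} = ±2.028
p-value ≈ 0.1371
Decision: fail to reject H₀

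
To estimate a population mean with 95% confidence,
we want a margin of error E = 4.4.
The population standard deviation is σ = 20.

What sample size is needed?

Answer: n = 80

Derivation:
z_0.025 = 1.960
n = (z×σ/E)² = (1.960×20/4.4)²
n = 79.3719
Round up: n = 80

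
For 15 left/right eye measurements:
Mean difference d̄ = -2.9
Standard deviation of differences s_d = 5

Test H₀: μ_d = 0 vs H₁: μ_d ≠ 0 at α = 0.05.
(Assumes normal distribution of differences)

Answer: t = -2.2463, reject H₀

Derivation:
df = n - 1 = 14
SE = s_d/√n = 5/√15 = 1.2910
t = d̄/SE = -2.9/1.2910 = -2.2463
Critical value: t_{0.025,14} = ±2.145
p-value ≈ 0.0413
Decision: reject H₀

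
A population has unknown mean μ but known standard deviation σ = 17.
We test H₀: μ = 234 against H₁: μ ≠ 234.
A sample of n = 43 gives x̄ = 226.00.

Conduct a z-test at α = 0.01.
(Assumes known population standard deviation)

Standard error: SE = σ/√n = 17/√43 = 2.5925
z-statistic: z = (x̄ - μ₀)/SE = (226.00 - 234)/2.5925 = -3.0858
Critical value: ±2.576
p-value = 0.0020
Decision: reject H₀

Answer: z = -3.0858, reject H₀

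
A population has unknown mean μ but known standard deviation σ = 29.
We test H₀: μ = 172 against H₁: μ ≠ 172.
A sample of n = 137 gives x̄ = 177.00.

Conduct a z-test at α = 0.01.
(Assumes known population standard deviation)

Answer: z = 2.0181, fail to reject H₀

Derivation:
Standard error: SE = σ/√n = 29/√137 = 2.4776
z-statistic: z = (x̄ - μ₀)/SE = (177.00 - 172)/2.4776 = 2.0181
Critical value: ±2.576
p-value = 0.0436
Decision: fail to reject H₀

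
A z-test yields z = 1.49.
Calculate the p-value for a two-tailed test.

For z = 1.49:
p = 2×P(Z > |1.49|) = 2×(1 - Φ(1.49)) = 0.1362

Answer: p-value ≈ 0.1362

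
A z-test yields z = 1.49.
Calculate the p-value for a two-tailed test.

For z = 1.49:
p = 2×P(Z > |1.49|) = 2×(1 - Φ(1.49)) = 0.1362

Answer: p-value ≈ 0.1362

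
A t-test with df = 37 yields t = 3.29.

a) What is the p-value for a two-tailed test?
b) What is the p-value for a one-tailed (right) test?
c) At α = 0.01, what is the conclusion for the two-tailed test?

Answer: a) 0.0022, b) 0.0011, c) reject H₀

Derivation:
Using t-distribution with df = 37:
a) Two-tailed: p = 2×P(T > 3.29) = 0.0022
b) One-tailed: p = P(T > 3.29) = 0.0011
c) 0.0022 < 0.01, reject H₀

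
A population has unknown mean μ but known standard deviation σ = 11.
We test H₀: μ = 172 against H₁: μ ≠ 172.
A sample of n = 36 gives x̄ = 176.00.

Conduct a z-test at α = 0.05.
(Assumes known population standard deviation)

Standard error: SE = σ/√n = 11/√36 = 1.8333
z-statistic: z = (x̄ - μ₀)/SE = (176.00 - 172)/1.8333 = 2.1819
Critical value: ±1.960
p-value = 0.0291
Decision: reject H₀

Answer: z = 2.1819, reject H₀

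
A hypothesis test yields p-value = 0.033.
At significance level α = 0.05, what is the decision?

Compare p-value to α:
0.033 < 0.05
Decision: reject H₀

Answer: reject H₀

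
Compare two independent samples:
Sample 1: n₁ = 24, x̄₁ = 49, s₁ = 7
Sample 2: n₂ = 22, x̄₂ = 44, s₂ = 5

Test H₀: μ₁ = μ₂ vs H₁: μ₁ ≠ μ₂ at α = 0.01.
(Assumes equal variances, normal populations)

Answer: t = 2.7646, reject H₀

Derivation:
Pooled variance: s²_p = [23×7² + 21×5²]/(44) = 37.5455
s_p = 6.1274
SE = s_p×√(1/n₁ + 1/n₂) = 6.1274×√(1/24 + 1/22) = 1.8086
t = (x̄₁ - x̄₂)/SE = (49 - 44)/1.8086 = 2.7646
df = 44, t-critical = ±2.692
Decision: reject H₀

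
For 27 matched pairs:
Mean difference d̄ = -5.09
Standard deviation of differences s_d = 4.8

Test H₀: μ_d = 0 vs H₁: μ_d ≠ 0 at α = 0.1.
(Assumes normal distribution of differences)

Answer: t = -5.5099, reject H₀

Derivation:
df = n - 1 = 26
SE = s_d/√n = 4.8/√27 = 0.9238
t = d̄/SE = -5.09/0.9238 = -5.5099
Critical value: t_{0.05,26} = ±1.706
p-value < 0.0001
Decision: reject H₀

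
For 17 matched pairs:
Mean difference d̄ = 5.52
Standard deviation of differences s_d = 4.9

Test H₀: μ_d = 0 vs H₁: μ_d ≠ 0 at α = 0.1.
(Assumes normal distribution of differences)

Answer: t = 4.6449, reject H₀

Derivation:
df = n - 1 = 16
SE = s_d/√n = 4.9/√17 = 1.1884
t = d̄/SE = 5.52/1.1884 = 4.6449
Critical value: t_{0.05,16} = ±1.746
p-value ≈ 0.0003
Decision: reject H₀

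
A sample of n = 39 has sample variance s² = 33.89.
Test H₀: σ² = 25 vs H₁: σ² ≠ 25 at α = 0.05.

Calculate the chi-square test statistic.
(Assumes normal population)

df = n - 1 = 38
χ² = (n-1)s²/σ₀² = 38×33.89/25 = 51.5128
Critical values: χ²_{0.975,38} = 22.878, χ²_{0.025,38} = 56.896
Rejection region: χ² < 22.878 or χ² > 56.896
Decision: fail to reject H₀

Answer: χ² = 51.5128, fail to reject H₀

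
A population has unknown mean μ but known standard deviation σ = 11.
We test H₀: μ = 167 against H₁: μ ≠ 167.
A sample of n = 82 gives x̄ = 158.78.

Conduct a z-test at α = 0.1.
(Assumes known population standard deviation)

Answer: z = -6.7671, reject H₀

Derivation:
Standard error: SE = σ/√n = 11/√82 = 1.2147
z-statistic: z = (x̄ - μ₀)/SE = (158.78 - 167)/1.2147 = -6.7671
Critical value: ±1.645
p-value < 0.0001
Decision: reject H₀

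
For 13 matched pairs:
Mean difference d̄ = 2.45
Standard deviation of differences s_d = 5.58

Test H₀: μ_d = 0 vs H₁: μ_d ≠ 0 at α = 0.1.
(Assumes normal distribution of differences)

df = n - 1 = 12
SE = s_d/√n = 5.58/√13 = 1.5476
t = d̄/SE = 2.45/1.5476 = 1.5831
Critical value: t_{0.05,12} = ±1.782
p-value ≈ 0.1394
Decision: fail to reject H₀

Answer: t = 1.5831, fail to reject H₀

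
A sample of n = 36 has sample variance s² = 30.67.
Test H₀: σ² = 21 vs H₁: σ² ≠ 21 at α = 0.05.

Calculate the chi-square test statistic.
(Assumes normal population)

df = n - 1 = 35
χ² = (n-1)s²/σ₀² = 35×30.67/21 = 51.1167
Critical values: χ²_{0.975,35} = 20.569, χ²_{0.025,35} = 53.203
Rejection region: χ² < 20.569 or χ² > 53.203
Decision: fail to reject H₀

Answer: χ² = 51.1167, fail to reject H₀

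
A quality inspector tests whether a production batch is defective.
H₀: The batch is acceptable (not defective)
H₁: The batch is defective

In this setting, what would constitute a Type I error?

Answer: Rejecting an acceptable batch

Derivation:
Type I error: rejecting H₀ when it is actually true (false positive).
Type II error: failing to reject H₀ when H₁ is actually true (false negative).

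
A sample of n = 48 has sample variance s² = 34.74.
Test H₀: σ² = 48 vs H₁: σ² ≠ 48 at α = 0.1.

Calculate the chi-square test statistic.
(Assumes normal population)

Answer: χ² = 34.0163, fail to reject H₀

Derivation:
df = n - 1 = 47
χ² = (n-1)s²/σ₀² = 47×34.74/48 = 34.0163
Critical values: χ²_{0.95,47} = 32.268, χ²_{0.05,47} = 64.001
Rejection region: χ² < 32.268 or χ² > 64.001
Decision: fail to reject H₀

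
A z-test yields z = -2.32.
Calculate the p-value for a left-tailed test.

For z = -2.32:
p = P(Z < -2.32) = Φ(-2.32) = 0.0102

Answer: p-value ≈ 0.0102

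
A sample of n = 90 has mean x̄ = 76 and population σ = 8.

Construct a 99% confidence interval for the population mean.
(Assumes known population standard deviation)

Answer: (73.8277, 78.1723)

Derivation:
Confidence level: 99%, α = 0.01
z_0.005 = 2.576
SE = σ/√n = 8/√90 = 0.8433
Margin of error = 2.576 × 0.8433 = 2.1723
CI: x̄ ± margin = 76 ± 2.1723
CI: (73.8277, 78.1723)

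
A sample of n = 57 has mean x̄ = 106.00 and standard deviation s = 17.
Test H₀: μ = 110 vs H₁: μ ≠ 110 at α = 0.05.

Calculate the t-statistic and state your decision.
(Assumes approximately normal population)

Answer: t = -1.7764, fail to reject H₀

Derivation:
df = n - 1 = 56
SE = s/√n = 17/√57 = 2.2517
t = (x̄ - μ₀)/SE = (106.00 - 110)/2.2517 = -1.7764
Critical value: t_{0.025,56} = ±2.003
p-value ≈ 0.0811
Decision: fail to reject H₀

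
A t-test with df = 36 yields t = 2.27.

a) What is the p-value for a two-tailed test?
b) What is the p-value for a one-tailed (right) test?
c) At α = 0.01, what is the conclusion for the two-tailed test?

Answer: a) 0.0293, b) 0.0146, c) fail to reject H₀

Derivation:
Using t-distribution with df = 36:
a) Two-tailed: p = 2×P(T > 2.27) = 0.0293
b) One-tailed: p = P(T > 2.27) = 0.0146
c) 0.0293 ≥ 0.01, fail to reject H₀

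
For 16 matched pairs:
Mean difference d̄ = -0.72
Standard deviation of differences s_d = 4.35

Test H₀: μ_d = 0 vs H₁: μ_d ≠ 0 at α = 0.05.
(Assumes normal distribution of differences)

df = n - 1 = 15
SE = s_d/√n = 4.35/√16 = 1.0875
t = d̄/SE = -0.72/1.0875 = -0.6621
Critical value: t_{0.025,15} = ±2.131
p-value ≈ 0.5180
Decision: fail to reject H₀

Answer: t = -0.6621, fail to reject H₀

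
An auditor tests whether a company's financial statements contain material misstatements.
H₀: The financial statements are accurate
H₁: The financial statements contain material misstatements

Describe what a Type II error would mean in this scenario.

Answer: Failing to detect material misstatements that are actually present

Derivation:
Type I error (α): Rejecting H₀ when H₀ is true
Type II error (β): Failing to reject H₀ when H₁ is true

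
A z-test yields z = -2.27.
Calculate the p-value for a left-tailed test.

Answer: p-value ≈ 0.0116

Derivation:
For z = -2.27:
p = P(Z < -2.27) = Φ(-2.27) = 0.0116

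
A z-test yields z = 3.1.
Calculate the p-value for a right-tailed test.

For z = 3.1:
p = P(Z > 3.1) = 1 - Φ(3.1) = 0.0010

Answer: p-value ≈ 0.0010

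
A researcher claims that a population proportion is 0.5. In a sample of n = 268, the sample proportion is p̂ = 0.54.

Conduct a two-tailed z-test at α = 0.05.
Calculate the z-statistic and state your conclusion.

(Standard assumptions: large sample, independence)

Answer: z = 1.3097, fail to reject H₀

Derivation:
H₀: p = 0.5, H₁: p ≠ 0.5
Standard error: SE = √(p₀(1-p₀)/n) = √(0.5×0.5/268) = 0.030542
z-statistic: z = (p̂ - p₀)/SE = (0.54 - 0.5)/0.030542 = 1.3097
Critical value: z_0.025 = ±1.960
p-value = 0.1903
Decision: fail to reject H₀ at α = 0.05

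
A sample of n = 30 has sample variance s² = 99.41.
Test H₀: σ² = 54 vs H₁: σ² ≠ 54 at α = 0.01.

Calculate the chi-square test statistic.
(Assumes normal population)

df = n - 1 = 29
χ² = (n-1)s²/σ₀² = 29×99.41/54 = 53.3869
Critical values: χ²_{0.995,29} = 13.121, χ²_{0.005,29} = 52.336
Rejection region: χ² < 13.121 or χ² > 52.336
Decision: reject H₀

Answer: χ² = 53.3869, reject H₀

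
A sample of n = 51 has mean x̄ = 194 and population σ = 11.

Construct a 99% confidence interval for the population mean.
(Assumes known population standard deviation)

Answer: (190.0322, 197.9678)

Derivation:
Confidence level: 99%, α = 0.01
z_0.005 = 2.576
SE = σ/√n = 11/√51 = 1.5403
Margin of error = 2.576 × 1.5403 = 3.9678
CI: x̄ ± margin = 194 ± 3.9678
CI: (190.0322, 197.9678)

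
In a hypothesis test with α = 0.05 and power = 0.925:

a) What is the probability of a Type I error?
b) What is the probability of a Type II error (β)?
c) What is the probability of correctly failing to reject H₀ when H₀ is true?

a) Type I error probability = α = 0.05
b) Power = P(reject H₀ | H₁ true) = 1 - β = 0.925, so Type II error probability = β = 1 - Power = 0.075
c) P(fail to reject H₀ | H₀ true) = 1 - α = 0.95

Answer: a) 0.05, b) 0.075, c) 0.95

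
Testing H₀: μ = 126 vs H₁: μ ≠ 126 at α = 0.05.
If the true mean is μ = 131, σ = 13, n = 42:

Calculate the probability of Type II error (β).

SE = σ/√n = 13/√42 = 2.0059
Critical values: μ₀ ± z_0.025×SE = 126 ± 1.960×2.0059
Acceptance region: (122.0684, 129.9316)
Under H₁ (μ = 131): z_high = (129.9316 - 131)/2.0059 = -0.5326, z_low = (122.0684 - 131)/2.0059 = -4.4527
β = P(not reject | H₁) = Φ(-0.5326) - Φ(-4.4527) ≈ 0.2972

Answer: β ≈ 0.2972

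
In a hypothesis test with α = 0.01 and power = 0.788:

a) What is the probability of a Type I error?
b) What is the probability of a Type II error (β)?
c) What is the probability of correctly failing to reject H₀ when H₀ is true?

Answer: a) 0.01, b) 0.212, c) 0.99

Derivation:
a) Type I error probability = α = 0.01
b) Power = P(reject H₀ | H₁ true) = 1 - β = 0.788, so Type II error probability = β = 1 - Power = 0.212
c) P(fail to reject H₀ | H₀ true) = 1 - α = 0.99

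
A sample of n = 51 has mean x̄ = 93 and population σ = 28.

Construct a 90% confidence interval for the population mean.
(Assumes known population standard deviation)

Answer: (86.5503, 99.4497)

Derivation:
Confidence level: 90%, α = 0.1
z_0.05 = 1.645
SE = σ/√n = 28/√51 = 3.9208
Margin of error = 1.645 × 3.9208 = 6.4497
CI: x̄ ± margin = 93 ± 6.4497
CI: (86.5503, 99.4497)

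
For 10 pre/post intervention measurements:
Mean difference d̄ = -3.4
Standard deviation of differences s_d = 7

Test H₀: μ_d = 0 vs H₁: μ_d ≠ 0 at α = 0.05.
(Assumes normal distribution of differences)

Answer: t = -1.5360, fail to reject H₀

Derivation:
df = n - 1 = 9
SE = s_d/√n = 7/√10 = 2.2136
t = d̄/SE = -3.4/2.2136 = -1.5360
Critical value: t_{0.025,9} = ±2.262
p-value ≈ 0.1589
Decision: fail to reject H₀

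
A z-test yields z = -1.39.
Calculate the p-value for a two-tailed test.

Answer: p-value ≈ 0.1645

Derivation:
For z = -1.39:
p = 2×P(Z > |-1.39|) = 2×(1 - Φ(1.39)) = 0.1645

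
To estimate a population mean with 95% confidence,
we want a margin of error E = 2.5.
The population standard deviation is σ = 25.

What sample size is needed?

Answer: n = 385

Derivation:
z_0.025 = 1.960
n = (z×σ/E)² = (1.960×25/2.5)²
n = 384.1600
Round up: n = 385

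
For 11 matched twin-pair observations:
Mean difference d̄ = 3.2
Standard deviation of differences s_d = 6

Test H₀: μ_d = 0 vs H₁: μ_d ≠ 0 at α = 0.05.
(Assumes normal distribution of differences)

df = n - 1 = 10
SE = s_d/√n = 6/√11 = 1.8091
t = d̄/SE = 3.2/1.8091 = 1.7688
Critical value: t_{0.025,10} = ±2.228
p-value ≈ 0.1074
Decision: fail to reject H₀

Answer: t = 1.7688, fail to reject H₀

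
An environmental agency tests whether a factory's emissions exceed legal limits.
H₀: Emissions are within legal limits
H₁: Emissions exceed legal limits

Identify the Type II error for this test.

Answer: Failing to cite a factory whose emissions actually exceed the limit

Derivation:
Type I error: rejecting H₀ when it is actually true (false positive).
Type II error: failing to reject H₀ when H₁ is actually true (false negative).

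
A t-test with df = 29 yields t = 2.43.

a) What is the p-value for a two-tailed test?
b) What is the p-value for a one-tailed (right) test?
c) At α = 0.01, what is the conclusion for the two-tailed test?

Answer: a) 0.0215, b) 0.0108, c) fail to reject H₀

Derivation:
Using t-distribution with df = 29:
a) Two-tailed: p = 2×P(T > 2.43) = 0.0215
b) One-tailed: p = P(T > 2.43) = 0.0108
c) 0.0215 ≥ 0.01, fail to reject H₀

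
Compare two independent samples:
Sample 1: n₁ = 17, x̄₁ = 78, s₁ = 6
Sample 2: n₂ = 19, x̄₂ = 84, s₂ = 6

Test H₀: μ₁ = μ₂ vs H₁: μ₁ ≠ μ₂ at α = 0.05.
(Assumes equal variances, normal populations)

Answer: t = -2.9954, reject H₀

Derivation:
Pooled variance: s²_p = [16×6² + 18×6²]/(34) = 36.0000
s_p = 6.0000
SE = s_p×√(1/n₁ + 1/n₂) = 6.0000×√(1/17 + 1/19) = 2.0031
t = (x̄₁ - x̄₂)/SE = (78 - 84)/2.0031 = -2.9954
df = 34, t-critical = ±2.032
Decision: reject H₀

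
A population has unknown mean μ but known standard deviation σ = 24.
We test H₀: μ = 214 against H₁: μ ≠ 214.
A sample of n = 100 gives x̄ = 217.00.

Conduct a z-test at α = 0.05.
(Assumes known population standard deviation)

Standard error: SE = σ/√n = 24/√100 = 2.4000
z-statistic: z = (x̄ - μ₀)/SE = (217.00 - 214)/2.4000 = 1.2500
Critical value: ±1.960
p-value = 0.2113
Decision: fail to reject H₀

Answer: z = 1.2500, fail to reject H₀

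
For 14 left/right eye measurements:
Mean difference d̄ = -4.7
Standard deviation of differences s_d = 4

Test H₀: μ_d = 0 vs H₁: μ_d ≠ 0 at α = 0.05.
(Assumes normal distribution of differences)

df = n - 1 = 13
SE = s_d/√n = 4/√14 = 1.0690
t = d̄/SE = -4.7/1.0690 = -4.3966
Critical value: t_{0.025,13} = ±2.160
p-value ≈ 0.0007
Decision: reject H₀

Answer: t = -4.3966, reject H₀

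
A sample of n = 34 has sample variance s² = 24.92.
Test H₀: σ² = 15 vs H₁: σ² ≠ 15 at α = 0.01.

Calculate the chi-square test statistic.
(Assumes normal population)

Answer: χ² = 54.8240, fail to reject H₀

Derivation:
df = n - 1 = 33
χ² = (n-1)s²/σ₀² = 33×24.92/15 = 54.8240
Critical values: χ²_{0.995,33} = 15.815, χ²_{0.005,33} = 57.648
Rejection region: χ² < 15.815 or χ² > 57.648
Decision: fail to reject H₀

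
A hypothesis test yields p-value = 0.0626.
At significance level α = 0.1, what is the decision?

Compare p-value to α:
0.0626 < 0.1
Decision: reject H₀

Answer: reject H₀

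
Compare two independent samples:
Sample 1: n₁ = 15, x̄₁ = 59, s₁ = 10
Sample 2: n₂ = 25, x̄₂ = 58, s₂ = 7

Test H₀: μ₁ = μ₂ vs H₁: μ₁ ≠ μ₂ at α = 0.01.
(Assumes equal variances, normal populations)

Answer: t = 0.3719, fail to reject H₀

Derivation:
Pooled variance: s²_p = [14×10² + 24×7²]/(38) = 67.7895
s_p = 8.2334
SE = s_p×√(1/n₁ + 1/n₂) = 8.2334×√(1/15 + 1/25) = 2.6890
t = (x̄₁ - x̄₂)/SE = (59 - 58)/2.6890 = 0.3719
df = 38, t-critical = ±2.712
Decision: fail to reject H₀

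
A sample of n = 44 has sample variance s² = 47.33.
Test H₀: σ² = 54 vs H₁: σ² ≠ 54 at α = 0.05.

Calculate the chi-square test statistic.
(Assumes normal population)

Answer: χ² = 37.6887, fail to reject H₀

Derivation:
df = n - 1 = 43
χ² = (n-1)s²/σ₀² = 43×47.33/54 = 37.6887
Critical values: χ²_{0.975,43} = 26.785, χ²_{0.025,43} = 62.990
Rejection region: χ² < 26.785 or χ² > 62.990
Decision: fail to reject H₀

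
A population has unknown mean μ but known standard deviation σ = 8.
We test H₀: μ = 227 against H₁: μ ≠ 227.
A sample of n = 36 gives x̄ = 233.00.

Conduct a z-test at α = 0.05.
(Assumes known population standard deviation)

Answer: z = 4.5001, reject H₀

Derivation:
Standard error: SE = σ/√n = 8/√36 = 1.3333
z-statistic: z = (x̄ - μ₀)/SE = (233.00 - 227)/1.3333 = 4.5001
Critical value: ±1.960
p-value < 0.0001
Decision: reject H₀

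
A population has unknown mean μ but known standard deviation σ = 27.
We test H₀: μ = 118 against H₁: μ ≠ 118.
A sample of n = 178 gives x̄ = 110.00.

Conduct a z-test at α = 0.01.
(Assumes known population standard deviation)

Answer: z = -3.9532, reject H₀

Derivation:
Standard error: SE = σ/√n = 27/√178 = 2.0237
z-statistic: z = (x̄ - μ₀)/SE = (110.00 - 118)/2.0237 = -3.9532
Critical value: ±2.576
p-value = 0.0001
Decision: reject H₀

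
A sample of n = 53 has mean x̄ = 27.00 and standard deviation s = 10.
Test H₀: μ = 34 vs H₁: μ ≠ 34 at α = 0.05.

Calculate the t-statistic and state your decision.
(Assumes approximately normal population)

Answer: t = -5.0961, reject H₀

Derivation:
df = n - 1 = 52
SE = s/√n = 10/√53 = 1.3736
t = (x̄ - μ₀)/SE = (27.00 - 34)/1.3736 = -5.0961
Critical value: t_{0.025,52} = ±2.007
p-value < 0.0001
Decision: reject H₀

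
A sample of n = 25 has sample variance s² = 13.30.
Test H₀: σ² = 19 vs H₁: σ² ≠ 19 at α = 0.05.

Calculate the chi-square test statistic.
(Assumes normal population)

df = n - 1 = 24
χ² = (n-1)s²/σ₀² = 24×13.30/19 = 16.8000
Critical values: χ²_{0.975,24} = 12.401, χ²_{0.025,24} = 39.364
Rejection region: χ² < 12.401 or χ² > 39.364
Decision: fail to reject H₀

Answer: χ² = 16.8000, fail to reject H₀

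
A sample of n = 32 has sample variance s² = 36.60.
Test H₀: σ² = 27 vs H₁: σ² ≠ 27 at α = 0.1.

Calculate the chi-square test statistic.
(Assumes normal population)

df = n - 1 = 31
χ² = (n-1)s²/σ₀² = 31×36.60/27 = 42.0222
Critical values: χ²_{0.95,31} = 19.281, χ²_{0.05,31} = 44.985
Rejection region: χ² < 19.281 or χ² > 44.985
Decision: fail to reject H₀

Answer: χ² = 42.0222, fail to reject H₀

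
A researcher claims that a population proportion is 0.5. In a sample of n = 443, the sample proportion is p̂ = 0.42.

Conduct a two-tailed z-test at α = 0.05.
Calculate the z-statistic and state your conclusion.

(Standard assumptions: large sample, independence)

Answer: z = -3.3676, reject H₀

Derivation:
H₀: p = 0.5, H₁: p ≠ 0.5
Standard error: SE = √(p₀(1-p₀)/n) = √(0.5×0.5/443) = 0.023756
z-statistic: z = (p̂ - p₀)/SE = (0.42 - 0.5)/0.023756 = -3.3676
Critical value: z_0.025 = ±1.960
p-value = 0.0008
Decision: reject H₀ at α = 0.05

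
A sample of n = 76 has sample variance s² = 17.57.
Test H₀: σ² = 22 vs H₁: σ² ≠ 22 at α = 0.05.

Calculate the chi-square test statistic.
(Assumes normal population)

df = n - 1 = 75
χ² = (n-1)s²/σ₀² = 75×17.57/22 = 59.8977
Critical values: χ²_{0.975,75} = 52.942, χ²_{0.025,75} = 100.839
Rejection region: χ² < 52.942 or χ² > 100.839
Decision: fail to reject H₀

Answer: χ² = 59.8977, fail to reject H₀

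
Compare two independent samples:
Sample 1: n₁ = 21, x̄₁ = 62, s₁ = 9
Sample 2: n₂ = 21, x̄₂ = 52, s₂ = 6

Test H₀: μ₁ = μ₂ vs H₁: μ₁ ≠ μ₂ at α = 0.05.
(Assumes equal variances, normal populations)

Pooled variance: s²_p = [20×9² + 20×6²]/(40) = 58.5000
s_p = 7.6485
SE = s_p×√(1/n₁ + 1/n₂) = 7.6485×√(1/21 + 1/21) = 2.3604
t = (x̄₁ - x̄₂)/SE = (62 - 52)/2.3604 = 4.2366
df = 40, t-critical = ±2.021
Decision: reject H₀

Answer: t = 4.2366, reject H₀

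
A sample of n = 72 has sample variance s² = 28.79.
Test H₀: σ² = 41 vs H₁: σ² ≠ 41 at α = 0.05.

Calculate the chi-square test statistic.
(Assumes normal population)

df = n - 1 = 71
χ² = (n-1)s²/σ₀² = 71×28.79/41 = 49.8559
Critical values: χ²_{0.975,71} = 49.592, χ²_{0.025,71} = 96.189
Rejection region: χ² < 49.592 or χ² > 96.189
Decision: fail to reject H₀

Answer: χ² = 49.8559, fail to reject H₀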